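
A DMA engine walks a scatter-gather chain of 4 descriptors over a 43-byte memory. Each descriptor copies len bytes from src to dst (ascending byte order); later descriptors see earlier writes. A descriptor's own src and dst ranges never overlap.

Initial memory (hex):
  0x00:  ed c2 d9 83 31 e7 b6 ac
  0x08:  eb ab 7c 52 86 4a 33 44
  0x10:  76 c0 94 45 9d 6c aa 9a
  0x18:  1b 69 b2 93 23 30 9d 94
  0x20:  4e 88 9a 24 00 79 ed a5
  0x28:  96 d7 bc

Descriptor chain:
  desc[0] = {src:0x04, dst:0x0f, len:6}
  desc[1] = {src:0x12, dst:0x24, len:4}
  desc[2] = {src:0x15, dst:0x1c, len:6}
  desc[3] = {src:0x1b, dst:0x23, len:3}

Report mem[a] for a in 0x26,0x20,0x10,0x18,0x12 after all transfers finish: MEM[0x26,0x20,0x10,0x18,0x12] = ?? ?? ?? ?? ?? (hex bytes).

MEM[0x26,0x20,0x10,0x18,0x12] = ab 69 e7 1b ac

  after D0: wrote 6B at 0x0f = 31e7b6acebab
  after D1: wrote 4B at 0x24 = acebab6c
  after D2: wrote 6B at 0x1c = 6caa9a1b69b2
  after D3: wrote 3B at 0x23 = 936caa
query mem[0x26]=0xab, mem[0x20]=0x69, mem[0x10]=0xe7, mem[0x18]=0x1b, mem[0x12]=0xac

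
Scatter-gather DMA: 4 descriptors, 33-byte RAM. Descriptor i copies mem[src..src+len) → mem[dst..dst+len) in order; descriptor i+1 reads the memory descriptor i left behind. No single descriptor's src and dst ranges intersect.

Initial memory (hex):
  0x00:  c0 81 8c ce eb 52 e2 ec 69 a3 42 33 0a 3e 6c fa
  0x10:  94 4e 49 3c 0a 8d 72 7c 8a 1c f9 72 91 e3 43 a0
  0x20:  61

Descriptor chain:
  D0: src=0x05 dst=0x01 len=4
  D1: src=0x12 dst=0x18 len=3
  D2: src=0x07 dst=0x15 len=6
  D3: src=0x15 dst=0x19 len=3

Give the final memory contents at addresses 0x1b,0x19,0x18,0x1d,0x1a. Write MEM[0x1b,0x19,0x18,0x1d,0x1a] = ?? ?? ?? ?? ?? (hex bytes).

MEM[0x1b,0x19,0x18,0x1d,0x1a] = a3 ec 42 e3 69

D0: mem[0x01..0x04] <- [52 e2 ec 69]
D1: mem[0x18..0x1a] <- [49 3c 0a]
D2: mem[0x15..0x1a] <- [ec 69 a3 42 33 0a]
D3: mem[0x19..0x1b] <- [ec 69 a3]
query mem[0x1b]=0xa3, mem[0x19]=0xec, mem[0x18]=0x42, mem[0x1d]=0xe3, mem[0x1a]=0x69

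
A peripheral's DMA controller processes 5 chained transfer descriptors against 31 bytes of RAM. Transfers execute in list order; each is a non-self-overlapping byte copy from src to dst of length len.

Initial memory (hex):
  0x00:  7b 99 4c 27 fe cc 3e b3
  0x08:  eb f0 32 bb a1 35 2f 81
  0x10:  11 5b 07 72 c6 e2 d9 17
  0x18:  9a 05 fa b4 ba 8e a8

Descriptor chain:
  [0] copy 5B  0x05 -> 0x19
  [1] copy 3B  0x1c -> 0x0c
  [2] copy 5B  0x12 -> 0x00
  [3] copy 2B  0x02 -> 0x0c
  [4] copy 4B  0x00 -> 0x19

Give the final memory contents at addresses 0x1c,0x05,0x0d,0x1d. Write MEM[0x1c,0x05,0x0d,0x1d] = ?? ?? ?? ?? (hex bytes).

MEM[0x1c,0x05,0x0d,0x1d] = e2 cc e2 f0

  after D0: wrote 5B at 0x19 = cc3eb3ebf0
  after D1: wrote 3B at 0x0c = ebf0a8
  after D2: wrote 5B at 0x00 = 0772c6e2d9
  after D3: wrote 2B at 0x0c = c6e2
  after D4: wrote 4B at 0x19 = 0772c6e2
query mem[0x1c]=0xe2, mem[0x05]=0xcc, mem[0x0d]=0xe2, mem[0x1d]=0xf0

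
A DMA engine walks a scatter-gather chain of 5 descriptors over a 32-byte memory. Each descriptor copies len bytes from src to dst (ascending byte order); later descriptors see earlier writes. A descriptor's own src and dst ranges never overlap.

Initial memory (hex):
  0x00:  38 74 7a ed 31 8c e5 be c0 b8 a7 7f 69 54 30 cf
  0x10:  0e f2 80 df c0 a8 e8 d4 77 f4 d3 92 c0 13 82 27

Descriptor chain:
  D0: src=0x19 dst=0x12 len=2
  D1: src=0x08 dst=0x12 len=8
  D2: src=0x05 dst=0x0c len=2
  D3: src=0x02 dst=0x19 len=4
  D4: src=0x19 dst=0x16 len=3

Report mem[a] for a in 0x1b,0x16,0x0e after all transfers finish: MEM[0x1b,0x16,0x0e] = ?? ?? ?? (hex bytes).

[0] 0x19->0x12 len=2 : f4 d3
[1] 0x08->0x12 len=8 : c0 b8 a7 7f 69 54 30 cf
[2] 0x05->0x0c len=2 : 8c e5
[3] 0x02->0x19 len=4 : 7a ed 31 8c
[4] 0x19->0x16 len=3 : 7a ed 31
query mem[0x1b]=0x31, mem[0x16]=0x7a, mem[0x0e]=0x30

MEM[0x1b,0x16,0x0e] = 31 7a 30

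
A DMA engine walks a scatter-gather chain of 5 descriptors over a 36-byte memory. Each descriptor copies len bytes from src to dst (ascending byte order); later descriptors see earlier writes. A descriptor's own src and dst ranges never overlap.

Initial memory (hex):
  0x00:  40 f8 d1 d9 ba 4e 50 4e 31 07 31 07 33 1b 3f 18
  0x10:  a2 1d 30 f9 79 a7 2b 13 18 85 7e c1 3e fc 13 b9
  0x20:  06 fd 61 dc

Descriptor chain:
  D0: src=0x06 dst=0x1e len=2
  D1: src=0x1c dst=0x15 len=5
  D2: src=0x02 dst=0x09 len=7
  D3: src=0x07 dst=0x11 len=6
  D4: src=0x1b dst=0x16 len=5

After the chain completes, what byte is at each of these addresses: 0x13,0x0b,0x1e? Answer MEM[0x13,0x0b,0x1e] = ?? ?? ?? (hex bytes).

#0 dst[0x1e+2] := {0x50,0x4e}
#1 dst[0x15+5] := {0x3e,0xfc,0x50,0x4e,0x06}
#2 dst[0x09+7] := {0xd1,0xd9,0xba,0x4e,0x50,0x4e,0x31}
#3 dst[0x11+6] := {0x4e,0x31,0xd1,0xd9,0xba,0x4e}
#4 dst[0x16+5] := {0xc1,0x3e,0xfc,0x50,0x4e}
query mem[0x13]=0xd1, mem[0x0b]=0xba, mem[0x1e]=0x50

MEM[0x13,0x0b,0x1e] = d1 ba 50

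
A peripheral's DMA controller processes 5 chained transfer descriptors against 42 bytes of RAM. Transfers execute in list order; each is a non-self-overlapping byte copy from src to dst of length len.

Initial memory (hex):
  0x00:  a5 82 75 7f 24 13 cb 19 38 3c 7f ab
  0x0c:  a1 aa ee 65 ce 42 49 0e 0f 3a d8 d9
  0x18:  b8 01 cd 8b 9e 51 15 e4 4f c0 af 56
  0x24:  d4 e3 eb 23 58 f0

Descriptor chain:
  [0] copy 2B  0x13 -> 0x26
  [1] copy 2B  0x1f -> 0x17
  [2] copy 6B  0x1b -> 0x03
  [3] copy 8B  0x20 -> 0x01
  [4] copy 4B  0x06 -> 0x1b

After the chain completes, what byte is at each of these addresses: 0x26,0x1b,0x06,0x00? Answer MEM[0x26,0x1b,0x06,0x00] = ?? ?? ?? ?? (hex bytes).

D0: mem[0x26..0x27] <- [0e 0f]
D1: mem[0x17..0x18] <- [e4 4f]
D2: mem[0x03..0x08] <- [8b 9e 51 15 e4 4f]
D3: mem[0x01..0x08] <- [4f c0 af 56 d4 e3 0e 0f]
D4: mem[0x1b..0x1e] <- [e3 0e 0f 3c]
query mem[0x26]=0x0e, mem[0x1b]=0xe3, mem[0x06]=0xe3, mem[0x00]=0xa5

MEM[0x26,0x1b,0x06,0x00] = 0e e3 e3 a5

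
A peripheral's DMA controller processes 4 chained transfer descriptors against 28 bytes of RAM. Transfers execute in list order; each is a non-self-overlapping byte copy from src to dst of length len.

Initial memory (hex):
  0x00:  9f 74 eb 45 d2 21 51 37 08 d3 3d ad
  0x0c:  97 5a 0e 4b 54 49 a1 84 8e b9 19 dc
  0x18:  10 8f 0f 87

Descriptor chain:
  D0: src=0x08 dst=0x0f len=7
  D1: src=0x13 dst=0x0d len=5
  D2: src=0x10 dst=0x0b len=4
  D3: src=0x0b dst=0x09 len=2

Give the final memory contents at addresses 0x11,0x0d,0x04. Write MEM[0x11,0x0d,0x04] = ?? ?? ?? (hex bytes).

[0] 0x08->0x0f len=7 : 08 d3 3d ad 97 5a 0e
[1] 0x13->0x0d len=5 : 97 5a 0e 19 dc
[2] 0x10->0x0b len=4 : 19 dc ad 97
[3] 0x0b->0x09 len=2 : 19 dc
query mem[0x11]=0xdc, mem[0x0d]=0xad, mem[0x04]=0xd2

MEM[0x11,0x0d,0x04] = dc ad d2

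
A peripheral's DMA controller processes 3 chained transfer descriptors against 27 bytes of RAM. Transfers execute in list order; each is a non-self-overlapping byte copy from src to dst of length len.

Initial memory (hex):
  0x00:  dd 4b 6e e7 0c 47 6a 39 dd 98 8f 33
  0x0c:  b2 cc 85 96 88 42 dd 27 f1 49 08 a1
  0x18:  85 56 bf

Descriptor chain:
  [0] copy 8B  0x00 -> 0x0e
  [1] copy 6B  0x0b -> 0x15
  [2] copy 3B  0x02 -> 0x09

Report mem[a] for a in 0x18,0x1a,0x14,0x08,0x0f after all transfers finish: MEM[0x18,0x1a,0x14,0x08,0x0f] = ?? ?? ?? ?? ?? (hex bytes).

MEM[0x18,0x1a,0x14,0x08,0x0f] = dd 6e 6a dd 4b

  after D0: wrote 8B at 0x0e = dd4b6ee70c476a39
  after D1: wrote 6B at 0x15 = 33b2ccdd4b6e
  after D2: wrote 3B at 0x09 = 6ee70c
query mem[0x18]=0xdd, mem[0x1a]=0x6e, mem[0x14]=0x6a, mem[0x08]=0xdd, mem[0x0f]=0x4b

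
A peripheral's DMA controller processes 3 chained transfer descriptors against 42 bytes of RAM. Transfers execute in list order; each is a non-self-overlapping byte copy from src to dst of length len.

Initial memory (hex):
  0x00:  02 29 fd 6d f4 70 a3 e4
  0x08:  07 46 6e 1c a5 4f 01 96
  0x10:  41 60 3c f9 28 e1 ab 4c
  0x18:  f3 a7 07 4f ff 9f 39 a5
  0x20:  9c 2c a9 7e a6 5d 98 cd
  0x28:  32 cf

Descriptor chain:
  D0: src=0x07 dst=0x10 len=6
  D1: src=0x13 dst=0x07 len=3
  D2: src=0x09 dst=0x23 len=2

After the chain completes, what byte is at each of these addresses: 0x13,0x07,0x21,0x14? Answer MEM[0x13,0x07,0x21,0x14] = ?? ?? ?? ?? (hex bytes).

[0] 0x07->0x10 len=6 : e4 07 46 6e 1c a5
[1] 0x13->0x07 len=3 : 6e 1c a5
[2] 0x09->0x23 len=2 : a5 6e
query mem[0x13]=0x6e, mem[0x07]=0x6e, mem[0x21]=0x2c, mem[0x14]=0x1c

MEM[0x13,0x07,0x21,0x14] = 6e 6e 2c 1c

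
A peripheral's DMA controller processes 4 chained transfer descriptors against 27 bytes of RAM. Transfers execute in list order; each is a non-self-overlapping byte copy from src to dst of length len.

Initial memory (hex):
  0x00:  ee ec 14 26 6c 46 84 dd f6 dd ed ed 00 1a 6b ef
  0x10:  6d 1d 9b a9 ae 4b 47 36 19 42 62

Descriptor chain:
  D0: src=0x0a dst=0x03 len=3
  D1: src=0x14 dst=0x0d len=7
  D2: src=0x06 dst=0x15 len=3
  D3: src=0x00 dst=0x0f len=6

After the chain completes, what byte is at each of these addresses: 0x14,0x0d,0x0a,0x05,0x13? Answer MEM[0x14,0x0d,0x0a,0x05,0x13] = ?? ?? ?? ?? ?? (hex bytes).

MEM[0x14,0x0d,0x0a,0x05,0x13] = 00 ae ed 00 ed

D0: mem[0x03..0x05] <- [ed ed 00]
D1: mem[0x0d..0x13] <- [ae 4b 47 36 19 42 62]
D2: mem[0x15..0x17] <- [84 dd f6]
D3: mem[0x0f..0x14] <- [ee ec 14 ed ed 00]
query mem[0x14]=0x00, mem[0x0d]=0xae, mem[0x0a]=0xed, mem[0x05]=0x00, mem[0x13]=0xed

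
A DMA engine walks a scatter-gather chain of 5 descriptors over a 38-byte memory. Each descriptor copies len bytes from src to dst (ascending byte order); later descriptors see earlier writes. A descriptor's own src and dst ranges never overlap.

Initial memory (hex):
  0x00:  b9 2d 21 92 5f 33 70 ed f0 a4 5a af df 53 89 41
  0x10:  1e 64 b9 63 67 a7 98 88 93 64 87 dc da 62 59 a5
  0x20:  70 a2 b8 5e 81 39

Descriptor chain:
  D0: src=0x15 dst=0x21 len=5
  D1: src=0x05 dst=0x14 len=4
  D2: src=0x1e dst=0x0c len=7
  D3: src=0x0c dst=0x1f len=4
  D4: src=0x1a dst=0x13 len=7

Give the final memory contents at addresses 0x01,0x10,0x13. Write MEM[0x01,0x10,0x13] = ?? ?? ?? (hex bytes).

MEM[0x01,0x10,0x13] = 2d 98 87

[0] 0x15->0x21 len=5 : a7 98 88 93 64
[1] 0x05->0x14 len=4 : 33 70 ed f0
[2] 0x1e->0x0c len=7 : 59 a5 70 a7 98 88 93
[3] 0x0c->0x1f len=4 : 59 a5 70 a7
[4] 0x1a->0x13 len=7 : 87 dc da 62 59 59 a5
query mem[0x01]=0x2d, mem[0x10]=0x98, mem[0x13]=0x87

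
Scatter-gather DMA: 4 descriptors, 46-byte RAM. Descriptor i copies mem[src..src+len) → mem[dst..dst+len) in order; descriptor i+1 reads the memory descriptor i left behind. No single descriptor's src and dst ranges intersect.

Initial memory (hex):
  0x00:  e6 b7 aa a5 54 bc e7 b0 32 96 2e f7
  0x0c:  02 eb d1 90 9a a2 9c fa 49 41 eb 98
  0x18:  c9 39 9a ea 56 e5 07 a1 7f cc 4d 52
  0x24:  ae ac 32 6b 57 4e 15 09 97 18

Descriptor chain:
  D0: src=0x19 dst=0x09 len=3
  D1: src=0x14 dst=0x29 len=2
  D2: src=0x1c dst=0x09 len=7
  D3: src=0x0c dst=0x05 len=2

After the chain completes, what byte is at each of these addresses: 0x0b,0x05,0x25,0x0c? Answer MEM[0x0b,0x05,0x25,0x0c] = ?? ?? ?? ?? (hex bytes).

MEM[0x0b,0x05,0x25,0x0c] = 07 a1 ac a1

#0 dst[0x09+3] := {0x39,0x9a,0xea}
#1 dst[0x29+2] := {0x49,0x41}
#2 dst[0x09+7] := {0x56,0xe5,0x07,0xa1,0x7f,0xcc,0x4d}
#3 dst[0x05+2] := {0xa1,0x7f}
query mem[0x0b]=0x07, mem[0x05]=0xa1, mem[0x25]=0xac, mem[0x0c]=0xa1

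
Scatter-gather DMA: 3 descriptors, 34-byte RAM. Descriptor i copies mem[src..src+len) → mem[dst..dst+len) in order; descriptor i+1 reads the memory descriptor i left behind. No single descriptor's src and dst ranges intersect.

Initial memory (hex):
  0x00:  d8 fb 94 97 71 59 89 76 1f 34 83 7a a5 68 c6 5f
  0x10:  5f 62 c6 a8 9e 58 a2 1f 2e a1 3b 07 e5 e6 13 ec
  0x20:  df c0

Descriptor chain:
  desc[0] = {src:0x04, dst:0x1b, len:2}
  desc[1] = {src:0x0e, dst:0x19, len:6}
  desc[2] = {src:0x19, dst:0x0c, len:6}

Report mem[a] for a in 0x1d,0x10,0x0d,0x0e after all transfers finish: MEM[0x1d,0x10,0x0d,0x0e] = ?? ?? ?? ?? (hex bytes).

D0: mem[0x1b..0x1c] <- [71 59]
D1: mem[0x19..0x1e] <- [c6 5f 5f 62 c6 a8]
D2: mem[0x0c..0x11] <- [c6 5f 5f 62 c6 a8]
query mem[0x1d]=0xc6, mem[0x10]=0xc6, mem[0x0d]=0x5f, mem[0x0e]=0x5f

MEM[0x1d,0x10,0x0d,0x0e] = c6 c6 5f 5f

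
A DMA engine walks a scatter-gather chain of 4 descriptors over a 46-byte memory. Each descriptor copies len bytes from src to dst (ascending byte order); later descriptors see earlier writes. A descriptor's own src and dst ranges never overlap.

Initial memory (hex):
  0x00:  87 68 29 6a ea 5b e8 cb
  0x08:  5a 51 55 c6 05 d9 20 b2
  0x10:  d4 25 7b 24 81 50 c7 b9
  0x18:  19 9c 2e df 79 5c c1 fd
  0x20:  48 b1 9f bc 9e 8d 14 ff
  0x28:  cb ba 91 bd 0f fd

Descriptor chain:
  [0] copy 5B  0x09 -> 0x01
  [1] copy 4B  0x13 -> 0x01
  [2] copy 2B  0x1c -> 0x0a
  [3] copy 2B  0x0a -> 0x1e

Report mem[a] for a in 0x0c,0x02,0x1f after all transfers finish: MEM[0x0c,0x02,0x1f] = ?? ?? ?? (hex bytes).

  after D0: wrote 5B at 0x01 = 5155c605d9
  after D1: wrote 4B at 0x01 = 248150c7
  after D2: wrote 2B at 0x0a = 795c
  after D3: wrote 2B at 0x1e = 795c
query mem[0x0c]=0x05, mem[0x02]=0x81, mem[0x1f]=0x5c

MEM[0x0c,0x02,0x1f] = 05 81 5c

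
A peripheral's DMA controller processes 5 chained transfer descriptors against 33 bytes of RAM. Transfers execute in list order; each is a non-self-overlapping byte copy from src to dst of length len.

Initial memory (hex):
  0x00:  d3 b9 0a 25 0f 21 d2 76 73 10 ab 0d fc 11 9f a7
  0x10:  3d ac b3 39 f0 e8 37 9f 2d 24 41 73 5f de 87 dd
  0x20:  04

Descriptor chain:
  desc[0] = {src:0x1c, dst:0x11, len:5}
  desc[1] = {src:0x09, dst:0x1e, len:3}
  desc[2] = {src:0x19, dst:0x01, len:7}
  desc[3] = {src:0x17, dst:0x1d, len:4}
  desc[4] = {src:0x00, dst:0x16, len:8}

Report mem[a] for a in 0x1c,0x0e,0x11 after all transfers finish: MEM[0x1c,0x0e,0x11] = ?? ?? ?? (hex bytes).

#0 dst[0x11+5] := {0x5f,0xde,0x87,0xdd,0x04}
#1 dst[0x1e+3] := {0x10,0xab,0x0d}
#2 dst[0x01+7] := {0x24,0x41,0x73,0x5f,0xde,0x10,0xab}
#3 dst[0x1d+4] := {0x9f,0x2d,0x24,0x41}
#4 dst[0x16+8] := {0xd3,0x24,0x41,0x73,0x5f,0xde,0x10,0xab}
query mem[0x1c]=0x10, mem[0x0e]=0x9f, mem[0x11]=0x5f

MEM[0x1c,0x0e,0x11] = 10 9f 5f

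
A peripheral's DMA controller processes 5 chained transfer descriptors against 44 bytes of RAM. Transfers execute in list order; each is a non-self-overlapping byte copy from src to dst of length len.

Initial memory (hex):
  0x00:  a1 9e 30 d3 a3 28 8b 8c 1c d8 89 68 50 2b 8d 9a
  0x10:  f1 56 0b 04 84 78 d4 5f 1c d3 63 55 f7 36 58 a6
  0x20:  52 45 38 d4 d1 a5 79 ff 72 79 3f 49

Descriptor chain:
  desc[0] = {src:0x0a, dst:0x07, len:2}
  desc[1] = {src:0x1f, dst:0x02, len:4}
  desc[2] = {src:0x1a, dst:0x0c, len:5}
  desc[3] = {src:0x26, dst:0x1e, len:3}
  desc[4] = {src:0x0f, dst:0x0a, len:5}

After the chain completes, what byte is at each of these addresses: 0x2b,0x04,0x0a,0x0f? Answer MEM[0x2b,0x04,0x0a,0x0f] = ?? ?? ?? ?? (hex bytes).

[0] 0x0a->0x07 len=2 : 89 68
[1] 0x1f->0x02 len=4 : a6 52 45 38
[2] 0x1a->0x0c len=5 : 63 55 f7 36 58
[3] 0x26->0x1e len=3 : 79 ff 72
[4] 0x0f->0x0a len=5 : 36 58 56 0b 04
query mem[0x2b]=0x49, mem[0x04]=0x45, mem[0x0a]=0x36, mem[0x0f]=0x36

MEM[0x2b,0x04,0x0a,0x0f] = 49 45 36 36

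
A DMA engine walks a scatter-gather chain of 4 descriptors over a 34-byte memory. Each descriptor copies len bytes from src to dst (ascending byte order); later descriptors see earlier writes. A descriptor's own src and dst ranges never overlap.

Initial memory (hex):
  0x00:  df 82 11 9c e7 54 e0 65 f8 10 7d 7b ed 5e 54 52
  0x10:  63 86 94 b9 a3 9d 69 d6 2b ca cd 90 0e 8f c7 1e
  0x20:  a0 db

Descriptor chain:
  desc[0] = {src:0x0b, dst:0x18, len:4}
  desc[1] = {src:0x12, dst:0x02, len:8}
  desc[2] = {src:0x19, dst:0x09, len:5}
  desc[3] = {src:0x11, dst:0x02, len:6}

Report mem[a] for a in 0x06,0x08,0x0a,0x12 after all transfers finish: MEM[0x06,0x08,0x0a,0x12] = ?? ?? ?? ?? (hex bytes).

MEM[0x06,0x08,0x0a,0x12] = 9d 7b 5e 94

[0] 0x0b->0x18 len=4 : 7b ed 5e 54
[1] 0x12->0x02 len=8 : 94 b9 a3 9d 69 d6 7b ed
[2] 0x19->0x09 len=5 : ed 5e 54 0e 8f
[3] 0x11->0x02 len=6 : 86 94 b9 a3 9d 69
query mem[0x06]=0x9d, mem[0x08]=0x7b, mem[0x0a]=0x5e, mem[0x12]=0x94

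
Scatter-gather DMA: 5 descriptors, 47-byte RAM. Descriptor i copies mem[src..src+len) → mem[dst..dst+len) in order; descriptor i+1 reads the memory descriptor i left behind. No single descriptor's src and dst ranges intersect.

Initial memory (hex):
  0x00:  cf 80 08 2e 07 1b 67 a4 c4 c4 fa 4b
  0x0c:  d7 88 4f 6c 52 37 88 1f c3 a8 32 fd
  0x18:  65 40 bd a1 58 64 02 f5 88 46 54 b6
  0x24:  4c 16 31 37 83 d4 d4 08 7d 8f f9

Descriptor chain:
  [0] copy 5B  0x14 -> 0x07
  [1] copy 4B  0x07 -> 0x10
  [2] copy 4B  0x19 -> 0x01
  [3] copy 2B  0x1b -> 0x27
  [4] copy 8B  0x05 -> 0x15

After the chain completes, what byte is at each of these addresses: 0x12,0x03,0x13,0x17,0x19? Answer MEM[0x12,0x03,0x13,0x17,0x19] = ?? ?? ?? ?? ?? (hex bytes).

MEM[0x12,0x03,0x13,0x17,0x19] = 32 a1 fd c3 32

  after D0: wrote 5B at 0x07 = c3a832fd65
  after D1: wrote 4B at 0x10 = c3a832fd
  after D2: wrote 4B at 0x01 = 40bda158
  after D3: wrote 2B at 0x27 = a158
  after D4: wrote 8B at 0x15 = 1b67c3a832fd65d7
query mem[0x12]=0x32, mem[0x03]=0xa1, mem[0x13]=0xfd, mem[0x17]=0xc3, mem[0x19]=0x32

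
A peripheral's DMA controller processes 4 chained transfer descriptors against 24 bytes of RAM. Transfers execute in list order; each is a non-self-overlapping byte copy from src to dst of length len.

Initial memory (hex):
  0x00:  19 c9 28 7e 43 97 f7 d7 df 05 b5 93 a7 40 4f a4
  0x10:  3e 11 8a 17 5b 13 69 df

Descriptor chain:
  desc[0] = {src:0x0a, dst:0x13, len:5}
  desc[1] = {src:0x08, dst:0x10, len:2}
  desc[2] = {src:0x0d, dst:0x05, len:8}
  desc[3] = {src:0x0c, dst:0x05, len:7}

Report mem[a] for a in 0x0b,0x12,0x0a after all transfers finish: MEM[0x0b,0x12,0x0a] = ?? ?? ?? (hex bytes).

D0: mem[0x13..0x17] <- [b5 93 a7 40 4f]
D1: mem[0x10..0x11] <- [df 05]
D2: mem[0x05..0x0c] <- [40 4f a4 df 05 8a b5 93]
D3: mem[0x05..0x0b] <- [93 40 4f a4 df 05 8a]
query mem[0x0b]=0x8a, mem[0x12]=0x8a, mem[0x0a]=0x05

MEM[0x0b,0x12,0x0a] = 8a 8a 05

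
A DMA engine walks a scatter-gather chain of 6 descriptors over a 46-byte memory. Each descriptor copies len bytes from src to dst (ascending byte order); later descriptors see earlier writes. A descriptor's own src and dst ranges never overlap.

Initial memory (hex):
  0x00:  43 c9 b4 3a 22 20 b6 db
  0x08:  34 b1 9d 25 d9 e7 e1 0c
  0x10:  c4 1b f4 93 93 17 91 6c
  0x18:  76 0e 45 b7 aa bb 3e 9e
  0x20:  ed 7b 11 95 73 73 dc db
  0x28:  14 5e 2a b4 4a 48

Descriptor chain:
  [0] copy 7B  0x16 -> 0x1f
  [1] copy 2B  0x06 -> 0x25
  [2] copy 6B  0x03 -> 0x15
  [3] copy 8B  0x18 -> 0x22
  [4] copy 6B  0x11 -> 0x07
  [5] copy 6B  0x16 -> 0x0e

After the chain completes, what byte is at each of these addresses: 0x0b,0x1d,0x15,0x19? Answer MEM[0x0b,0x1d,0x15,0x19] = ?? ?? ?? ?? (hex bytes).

MEM[0x0b,0x1d,0x15,0x19] = 3a bb 3a db

D0: mem[0x1f..0x25] <- [91 6c 76 0e 45 b7 aa]
D1: mem[0x25..0x26] <- [b6 db]
D2: mem[0x15..0x1a] <- [3a 22 20 b6 db 34]
D3: mem[0x22..0x29] <- [b6 db 34 b7 aa bb 3e 91]
D4: mem[0x07..0x0c] <- [1b f4 93 93 3a 22]
D5: mem[0x0e..0x13] <- [22 20 b6 db 34 b7]
query mem[0x0b]=0x3a, mem[0x1d]=0xbb, mem[0x15]=0x3a, mem[0x19]=0xdb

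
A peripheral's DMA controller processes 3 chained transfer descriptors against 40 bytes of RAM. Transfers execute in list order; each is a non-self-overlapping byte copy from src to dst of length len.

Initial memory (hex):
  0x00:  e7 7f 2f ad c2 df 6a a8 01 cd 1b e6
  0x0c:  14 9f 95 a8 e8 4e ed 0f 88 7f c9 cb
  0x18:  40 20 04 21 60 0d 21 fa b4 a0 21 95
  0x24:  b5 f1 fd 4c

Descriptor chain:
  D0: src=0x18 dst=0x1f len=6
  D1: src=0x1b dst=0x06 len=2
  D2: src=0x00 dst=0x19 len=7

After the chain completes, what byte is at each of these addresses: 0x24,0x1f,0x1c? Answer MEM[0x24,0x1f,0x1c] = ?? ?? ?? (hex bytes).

D0: mem[0x1f..0x24] <- [40 20 04 21 60 0d]
D1: mem[0x06..0x07] <- [21 60]
D2: mem[0x19..0x1f] <- [e7 7f 2f ad c2 df 21]
query mem[0x24]=0x0d, mem[0x1f]=0x21, mem[0x1c]=0xad

MEM[0x24,0x1f,0x1c] = 0d 21 ad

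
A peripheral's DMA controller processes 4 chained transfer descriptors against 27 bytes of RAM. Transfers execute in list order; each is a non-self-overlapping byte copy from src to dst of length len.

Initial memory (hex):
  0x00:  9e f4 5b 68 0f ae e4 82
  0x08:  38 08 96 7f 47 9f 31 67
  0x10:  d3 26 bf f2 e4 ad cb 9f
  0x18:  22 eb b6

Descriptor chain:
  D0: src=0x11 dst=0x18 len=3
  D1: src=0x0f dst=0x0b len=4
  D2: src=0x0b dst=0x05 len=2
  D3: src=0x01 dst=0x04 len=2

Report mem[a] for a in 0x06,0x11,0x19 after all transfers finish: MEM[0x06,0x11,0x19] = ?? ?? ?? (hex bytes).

#0 dst[0x18+3] := {0x26,0xbf,0xf2}
#1 dst[0x0b+4] := {0x67,0xd3,0x26,0xbf}
#2 dst[0x05+2] := {0x67,0xd3}
#3 dst[0x04+2] := {0xf4,0x5b}
query mem[0x06]=0xd3, mem[0x11]=0x26, mem[0x19]=0xbf

MEM[0x06,0x11,0x19] = d3 26 bf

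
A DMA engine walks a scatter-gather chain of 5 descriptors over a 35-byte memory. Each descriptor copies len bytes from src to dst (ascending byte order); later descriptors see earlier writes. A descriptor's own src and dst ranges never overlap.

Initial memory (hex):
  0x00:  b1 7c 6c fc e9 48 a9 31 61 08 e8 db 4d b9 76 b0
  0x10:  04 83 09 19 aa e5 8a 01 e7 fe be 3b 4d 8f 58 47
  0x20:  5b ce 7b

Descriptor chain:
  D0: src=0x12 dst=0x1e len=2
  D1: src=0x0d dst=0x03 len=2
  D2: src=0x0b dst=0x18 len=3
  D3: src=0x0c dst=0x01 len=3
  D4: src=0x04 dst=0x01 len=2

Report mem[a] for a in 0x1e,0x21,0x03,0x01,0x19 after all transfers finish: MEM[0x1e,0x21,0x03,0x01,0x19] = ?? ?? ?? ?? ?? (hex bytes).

MEM[0x1e,0x21,0x03,0x01,0x19] = 09 ce 76 76 4d

[0] 0x12->0x1e len=2 : 09 19
[1] 0x0d->0x03 len=2 : b9 76
[2] 0x0b->0x18 len=3 : db 4d b9
[3] 0x0c->0x01 len=3 : 4d b9 76
[4] 0x04->0x01 len=2 : 76 48
query mem[0x1e]=0x09, mem[0x21]=0xce, mem[0x03]=0x76, mem[0x01]=0x76, mem[0x19]=0x4d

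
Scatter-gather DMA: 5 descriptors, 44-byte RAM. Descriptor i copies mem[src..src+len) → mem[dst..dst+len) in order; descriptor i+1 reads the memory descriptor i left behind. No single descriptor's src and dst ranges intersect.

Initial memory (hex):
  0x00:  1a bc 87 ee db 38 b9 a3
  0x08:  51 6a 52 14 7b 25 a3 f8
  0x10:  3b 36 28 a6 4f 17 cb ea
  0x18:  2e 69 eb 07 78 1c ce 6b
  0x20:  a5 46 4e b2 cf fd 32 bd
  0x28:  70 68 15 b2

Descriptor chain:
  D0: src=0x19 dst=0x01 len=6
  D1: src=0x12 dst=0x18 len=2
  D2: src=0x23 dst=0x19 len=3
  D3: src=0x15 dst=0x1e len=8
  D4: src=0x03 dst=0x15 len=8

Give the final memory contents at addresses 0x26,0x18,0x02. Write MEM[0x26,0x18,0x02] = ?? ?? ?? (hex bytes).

MEM[0x26,0x18,0x02] = 32 ce eb

[0] 0x19->0x01 len=6 : 69 eb 07 78 1c ce
[1] 0x12->0x18 len=2 : 28 a6
[2] 0x23->0x19 len=3 : b2 cf fd
[3] 0x15->0x1e len=8 : 17 cb ea 28 b2 cf fd 78
[4] 0x03->0x15 len=8 : 07 78 1c ce a3 51 6a 52
query mem[0x26]=0x32, mem[0x18]=0xce, mem[0x02]=0xeb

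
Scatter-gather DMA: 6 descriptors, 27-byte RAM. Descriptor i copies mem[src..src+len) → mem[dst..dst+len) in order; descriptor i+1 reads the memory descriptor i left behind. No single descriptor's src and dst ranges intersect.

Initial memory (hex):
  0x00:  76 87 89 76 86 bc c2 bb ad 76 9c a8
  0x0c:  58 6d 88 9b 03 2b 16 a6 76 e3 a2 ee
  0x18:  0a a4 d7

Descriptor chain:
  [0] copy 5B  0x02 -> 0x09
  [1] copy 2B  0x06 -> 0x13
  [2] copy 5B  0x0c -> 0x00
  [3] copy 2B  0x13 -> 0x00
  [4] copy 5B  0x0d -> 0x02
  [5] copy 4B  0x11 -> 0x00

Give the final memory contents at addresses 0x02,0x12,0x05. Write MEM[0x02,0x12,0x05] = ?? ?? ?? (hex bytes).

  after D0: wrote 5B at 0x09 = 897686bcc2
  after D1: wrote 2B at 0x13 = c2bb
  after D2: wrote 5B at 0x00 = bcc2889b03
  after D3: wrote 2B at 0x00 = c2bb
  after D4: wrote 5B at 0x02 = c2889b032b
  after D5: wrote 4B at 0x00 = 2b16c2bb
query mem[0x02]=0xc2, mem[0x12]=0x16, mem[0x05]=0x03

MEM[0x02,0x12,0x05] = c2 16 03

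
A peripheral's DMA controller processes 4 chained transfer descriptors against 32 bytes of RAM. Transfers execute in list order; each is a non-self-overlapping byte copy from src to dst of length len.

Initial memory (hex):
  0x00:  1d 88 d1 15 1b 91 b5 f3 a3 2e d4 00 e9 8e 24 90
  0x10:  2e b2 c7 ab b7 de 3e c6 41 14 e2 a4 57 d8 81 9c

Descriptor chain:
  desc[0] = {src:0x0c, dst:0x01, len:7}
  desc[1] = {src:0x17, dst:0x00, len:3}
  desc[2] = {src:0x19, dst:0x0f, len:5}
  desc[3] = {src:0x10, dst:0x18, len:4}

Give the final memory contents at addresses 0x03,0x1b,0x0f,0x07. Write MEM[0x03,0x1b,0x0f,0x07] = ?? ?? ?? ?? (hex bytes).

MEM[0x03,0x1b,0x0f,0x07] = 24 d8 14 c7

D0: mem[0x01..0x07] <- [e9 8e 24 90 2e b2 c7]
D1: mem[0x00..0x02] <- [c6 41 14]
D2: mem[0x0f..0x13] <- [14 e2 a4 57 d8]
D3: mem[0x18..0x1b] <- [e2 a4 57 d8]
query mem[0x03]=0x24, mem[0x1b]=0xd8, mem[0x0f]=0x14, mem[0x07]=0xc7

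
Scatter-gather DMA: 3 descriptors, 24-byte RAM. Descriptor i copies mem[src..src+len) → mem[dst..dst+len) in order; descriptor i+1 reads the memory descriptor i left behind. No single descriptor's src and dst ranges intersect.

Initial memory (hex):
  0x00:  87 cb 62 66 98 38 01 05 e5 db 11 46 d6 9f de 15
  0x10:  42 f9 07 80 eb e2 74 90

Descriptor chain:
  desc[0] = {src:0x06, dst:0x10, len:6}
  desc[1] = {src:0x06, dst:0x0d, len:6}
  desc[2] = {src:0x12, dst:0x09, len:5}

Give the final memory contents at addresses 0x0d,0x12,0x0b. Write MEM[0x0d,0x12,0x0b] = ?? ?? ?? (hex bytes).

#0 dst[0x10+6] := {0x01,0x05,0xe5,0xdb,0x11,0x46}
#1 dst[0x0d+6] := {0x01,0x05,0xe5,0xdb,0x11,0x46}
#2 dst[0x09+5] := {0x46,0xdb,0x11,0x46,0x74}
query mem[0x0d]=0x74, mem[0x12]=0x46, mem[0x0b]=0x11

MEM[0x0d,0x12,0x0b] = 74 46 11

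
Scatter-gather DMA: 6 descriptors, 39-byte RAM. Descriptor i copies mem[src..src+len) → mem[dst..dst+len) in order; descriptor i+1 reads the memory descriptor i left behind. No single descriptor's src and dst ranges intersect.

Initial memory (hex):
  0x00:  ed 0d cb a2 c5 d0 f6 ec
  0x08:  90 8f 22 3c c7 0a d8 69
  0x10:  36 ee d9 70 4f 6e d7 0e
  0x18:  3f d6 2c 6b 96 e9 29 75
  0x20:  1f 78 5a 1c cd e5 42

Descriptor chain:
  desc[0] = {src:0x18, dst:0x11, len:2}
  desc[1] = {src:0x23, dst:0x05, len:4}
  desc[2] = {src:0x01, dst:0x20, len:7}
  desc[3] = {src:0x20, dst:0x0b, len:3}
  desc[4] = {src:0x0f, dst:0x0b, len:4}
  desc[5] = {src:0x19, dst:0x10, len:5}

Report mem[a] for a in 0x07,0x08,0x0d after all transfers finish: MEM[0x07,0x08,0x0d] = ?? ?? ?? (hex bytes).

[0] 0x18->0x11 len=2 : 3f d6
[1] 0x23->0x05 len=4 : 1c cd e5 42
[2] 0x01->0x20 len=7 : 0d cb a2 c5 1c cd e5
[3] 0x20->0x0b len=3 : 0d cb a2
[4] 0x0f->0x0b len=4 : 69 36 3f d6
[5] 0x19->0x10 len=5 : d6 2c 6b 96 e9
query mem[0x07]=0xe5, mem[0x08]=0x42, mem[0x0d]=0x3f

MEM[0x07,0x08,0x0d] = e5 42 3f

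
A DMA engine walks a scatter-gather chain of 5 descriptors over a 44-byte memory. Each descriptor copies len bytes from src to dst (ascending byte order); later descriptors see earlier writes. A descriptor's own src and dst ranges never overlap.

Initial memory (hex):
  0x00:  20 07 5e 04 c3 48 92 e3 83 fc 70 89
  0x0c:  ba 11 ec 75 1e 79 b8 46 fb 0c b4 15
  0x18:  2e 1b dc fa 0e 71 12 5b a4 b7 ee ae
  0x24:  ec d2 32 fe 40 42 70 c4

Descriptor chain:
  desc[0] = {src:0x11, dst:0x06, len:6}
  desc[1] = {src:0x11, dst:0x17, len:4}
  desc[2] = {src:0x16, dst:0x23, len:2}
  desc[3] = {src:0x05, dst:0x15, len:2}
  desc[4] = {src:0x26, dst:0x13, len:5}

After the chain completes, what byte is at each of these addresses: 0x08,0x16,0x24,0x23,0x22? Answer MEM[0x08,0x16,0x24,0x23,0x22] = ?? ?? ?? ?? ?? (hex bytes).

MEM[0x08,0x16,0x24,0x23,0x22] = 46 42 79 b4 ee

#0 dst[0x06+6] := {0x79,0xb8,0x46,0xfb,0x0c,0xb4}
#1 dst[0x17+4] := {0x79,0xb8,0x46,0xfb}
#2 dst[0x23+2] := {0xb4,0x79}
#3 dst[0x15+2] := {0x48,0x79}
#4 dst[0x13+5] := {0x32,0xfe,0x40,0x42,0x70}
query mem[0x08]=0x46, mem[0x16]=0x42, mem[0x24]=0x79, mem[0x23]=0xb4, mem[0x22]=0xee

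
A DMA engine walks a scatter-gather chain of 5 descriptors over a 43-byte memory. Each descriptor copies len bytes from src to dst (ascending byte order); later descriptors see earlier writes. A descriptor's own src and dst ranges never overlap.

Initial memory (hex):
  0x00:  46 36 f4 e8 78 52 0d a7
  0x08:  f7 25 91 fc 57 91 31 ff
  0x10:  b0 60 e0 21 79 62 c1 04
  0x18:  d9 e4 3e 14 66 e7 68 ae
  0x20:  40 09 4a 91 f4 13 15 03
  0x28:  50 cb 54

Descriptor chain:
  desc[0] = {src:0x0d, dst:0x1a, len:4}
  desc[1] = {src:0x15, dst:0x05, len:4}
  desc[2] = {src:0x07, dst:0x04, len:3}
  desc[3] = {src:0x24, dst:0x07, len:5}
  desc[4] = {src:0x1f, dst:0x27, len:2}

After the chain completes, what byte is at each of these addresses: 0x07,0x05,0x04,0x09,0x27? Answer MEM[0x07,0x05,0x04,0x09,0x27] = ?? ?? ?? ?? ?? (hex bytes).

MEM[0x07,0x05,0x04,0x09,0x27] = f4 d9 04 15 ae

D0: mem[0x1a..0x1d] <- [91 31 ff b0]
D1: mem[0x05..0x08] <- [62 c1 04 d9]
D2: mem[0x04..0x06] <- [04 d9 25]
D3: mem[0x07..0x0b] <- [f4 13 15 03 50]
D4: mem[0x27..0x28] <- [ae 40]
query mem[0x07]=0xf4, mem[0x05]=0xd9, mem[0x04]=0x04, mem[0x09]=0x15, mem[0x27]=0xae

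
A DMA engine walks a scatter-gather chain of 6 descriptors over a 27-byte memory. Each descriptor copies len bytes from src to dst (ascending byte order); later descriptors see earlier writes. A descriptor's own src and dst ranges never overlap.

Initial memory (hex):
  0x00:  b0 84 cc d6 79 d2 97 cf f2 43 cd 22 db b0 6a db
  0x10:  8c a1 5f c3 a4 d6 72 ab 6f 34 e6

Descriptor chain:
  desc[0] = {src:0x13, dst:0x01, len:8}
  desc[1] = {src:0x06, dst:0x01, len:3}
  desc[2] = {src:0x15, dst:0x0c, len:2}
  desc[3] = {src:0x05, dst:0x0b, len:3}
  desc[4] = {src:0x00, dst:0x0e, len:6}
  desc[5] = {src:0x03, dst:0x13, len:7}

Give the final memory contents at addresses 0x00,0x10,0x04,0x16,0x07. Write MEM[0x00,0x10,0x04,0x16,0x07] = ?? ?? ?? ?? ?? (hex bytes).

[0] 0x13->0x01 len=8 : c3 a4 d6 72 ab 6f 34 e6
[1] 0x06->0x01 len=3 : 6f 34 e6
[2] 0x15->0x0c len=2 : d6 72
[3] 0x05->0x0b len=3 : ab 6f 34
[4] 0x00->0x0e len=6 : b0 6f 34 e6 72 ab
[5] 0x03->0x13 len=7 : e6 72 ab 6f 34 e6 43
query mem[0x00]=0xb0, mem[0x10]=0x34, mem[0x04]=0x72, mem[0x16]=0x6f, mem[0x07]=0x34

MEM[0x00,0x10,0x04,0x16,0x07] = b0 34 72 6f 34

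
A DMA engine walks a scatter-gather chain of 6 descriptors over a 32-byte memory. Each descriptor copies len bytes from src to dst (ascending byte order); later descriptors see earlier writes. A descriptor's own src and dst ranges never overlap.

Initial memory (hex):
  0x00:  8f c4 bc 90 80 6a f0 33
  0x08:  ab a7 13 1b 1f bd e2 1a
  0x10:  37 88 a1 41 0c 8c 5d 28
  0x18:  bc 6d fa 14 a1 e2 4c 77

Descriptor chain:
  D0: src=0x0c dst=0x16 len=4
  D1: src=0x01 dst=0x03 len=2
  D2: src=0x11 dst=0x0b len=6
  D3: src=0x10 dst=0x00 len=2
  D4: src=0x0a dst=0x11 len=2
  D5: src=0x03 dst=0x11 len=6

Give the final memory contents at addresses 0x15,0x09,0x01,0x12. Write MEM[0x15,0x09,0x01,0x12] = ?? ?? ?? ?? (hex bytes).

D0: mem[0x16..0x19] <- [1f bd e2 1a]
D1: mem[0x03..0x04] <- [c4 bc]
D2: mem[0x0b..0x10] <- [88 a1 41 0c 8c 1f]
D3: mem[0x00..0x01] <- [1f 88]
D4: mem[0x11..0x12] <- [13 88]
D5: mem[0x11..0x16] <- [c4 bc 6a f0 33 ab]
query mem[0x15]=0x33, mem[0x09]=0xa7, mem[0x01]=0x88, mem[0x12]=0xbc

MEM[0x15,0x09,0x01,0x12] = 33 a7 88 bc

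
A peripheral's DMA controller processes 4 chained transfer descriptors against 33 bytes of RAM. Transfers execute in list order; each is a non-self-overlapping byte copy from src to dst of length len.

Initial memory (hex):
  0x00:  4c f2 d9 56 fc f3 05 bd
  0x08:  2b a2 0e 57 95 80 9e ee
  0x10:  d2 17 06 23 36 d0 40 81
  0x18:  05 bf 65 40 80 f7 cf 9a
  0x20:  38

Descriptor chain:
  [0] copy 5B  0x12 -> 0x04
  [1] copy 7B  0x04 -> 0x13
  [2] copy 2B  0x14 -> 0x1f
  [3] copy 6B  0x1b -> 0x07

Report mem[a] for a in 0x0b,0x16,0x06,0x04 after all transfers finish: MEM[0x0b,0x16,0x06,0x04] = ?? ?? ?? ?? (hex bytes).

MEM[0x0b,0x16,0x06,0x04] = 23 d0 36 06

#0 dst[0x04+5] := {0x06,0x23,0x36,0xd0,0x40}
#1 dst[0x13+7] := {0x06,0x23,0x36,0xd0,0x40,0xa2,0x0e}
#2 dst[0x1f+2] := {0x23,0x36}
#3 dst[0x07+6] := {0x40,0x80,0xf7,0xcf,0x23,0x36}
query mem[0x0b]=0x23, mem[0x16]=0xd0, mem[0x06]=0x36, mem[0x04]=0x06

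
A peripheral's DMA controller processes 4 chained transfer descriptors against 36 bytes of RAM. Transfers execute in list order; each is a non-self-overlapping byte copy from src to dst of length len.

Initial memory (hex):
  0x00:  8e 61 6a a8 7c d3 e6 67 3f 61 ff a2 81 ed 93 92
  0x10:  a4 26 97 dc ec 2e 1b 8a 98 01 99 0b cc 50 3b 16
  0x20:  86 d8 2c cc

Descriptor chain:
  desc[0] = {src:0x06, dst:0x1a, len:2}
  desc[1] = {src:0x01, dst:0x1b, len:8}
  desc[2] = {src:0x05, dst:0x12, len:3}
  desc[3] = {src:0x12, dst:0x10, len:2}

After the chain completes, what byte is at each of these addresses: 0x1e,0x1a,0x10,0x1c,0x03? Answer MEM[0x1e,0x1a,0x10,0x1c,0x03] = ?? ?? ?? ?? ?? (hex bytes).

MEM[0x1e,0x1a,0x10,0x1c,0x03] = 7c e6 d3 6a a8

D0: mem[0x1a..0x1b] <- [e6 67]
D1: mem[0x1b..0x22] <- [61 6a a8 7c d3 e6 67 3f]
D2: mem[0x12..0x14] <- [d3 e6 67]
D3: mem[0x10..0x11] <- [d3 e6]
query mem[0x1e]=0x7c, mem[0x1a]=0xe6, mem[0x10]=0xd3, mem[0x1c]=0x6a, mem[0x03]=0xa8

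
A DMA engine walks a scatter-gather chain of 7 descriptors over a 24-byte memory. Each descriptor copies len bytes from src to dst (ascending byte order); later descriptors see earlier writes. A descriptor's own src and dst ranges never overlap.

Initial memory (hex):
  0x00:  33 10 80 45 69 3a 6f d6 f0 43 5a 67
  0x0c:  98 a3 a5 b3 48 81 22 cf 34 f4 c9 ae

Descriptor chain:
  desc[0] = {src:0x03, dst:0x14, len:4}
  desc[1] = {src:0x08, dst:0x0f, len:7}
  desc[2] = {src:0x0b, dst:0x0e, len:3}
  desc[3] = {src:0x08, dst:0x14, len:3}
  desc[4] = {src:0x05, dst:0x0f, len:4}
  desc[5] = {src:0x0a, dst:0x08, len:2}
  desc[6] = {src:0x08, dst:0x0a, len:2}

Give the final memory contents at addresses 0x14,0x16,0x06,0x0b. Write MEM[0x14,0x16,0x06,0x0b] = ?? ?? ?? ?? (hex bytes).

  after D0: wrote 4B at 0x14 = 45693a6f
  after D1: wrote 7B at 0x0f = f0435a6798a3a5
  after D2: wrote 3B at 0x0e = 6798a3
  after D3: wrote 3B at 0x14 = f0435a
  after D4: wrote 4B at 0x0f = 3a6fd6f0
  after D5: wrote 2B at 0x08 = 5a67
  after D6: wrote 2B at 0x0a = 5a67
query mem[0x14]=0xf0, mem[0x16]=0x5a, mem[0x06]=0x6f, mem[0x0b]=0x67

MEM[0x14,0x16,0x06,0x0b] = f0 5a 6f 67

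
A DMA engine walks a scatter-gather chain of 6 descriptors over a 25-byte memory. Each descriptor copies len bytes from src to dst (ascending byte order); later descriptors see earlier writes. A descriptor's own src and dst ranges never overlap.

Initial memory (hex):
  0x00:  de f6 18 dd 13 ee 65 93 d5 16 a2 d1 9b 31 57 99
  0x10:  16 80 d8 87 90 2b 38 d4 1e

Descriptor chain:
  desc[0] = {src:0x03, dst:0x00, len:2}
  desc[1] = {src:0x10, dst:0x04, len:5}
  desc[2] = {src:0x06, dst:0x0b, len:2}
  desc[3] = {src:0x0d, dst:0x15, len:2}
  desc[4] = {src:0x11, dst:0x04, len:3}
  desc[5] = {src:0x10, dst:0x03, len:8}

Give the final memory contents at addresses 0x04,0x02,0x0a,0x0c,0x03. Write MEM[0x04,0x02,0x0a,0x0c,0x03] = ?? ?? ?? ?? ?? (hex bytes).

MEM[0x04,0x02,0x0a,0x0c,0x03] = 80 18 d4 87 16

[0] 0x03->0x00 len=2 : dd 13
[1] 0x10->0x04 len=5 : 16 80 d8 87 90
[2] 0x06->0x0b len=2 : d8 87
[3] 0x0d->0x15 len=2 : 31 57
[4] 0x11->0x04 len=3 : 80 d8 87
[5] 0x10->0x03 len=8 : 16 80 d8 87 90 31 57 d4
query mem[0x04]=0x80, mem[0x02]=0x18, mem[0x0a]=0xd4, mem[0x0c]=0x87, mem[0x03]=0x16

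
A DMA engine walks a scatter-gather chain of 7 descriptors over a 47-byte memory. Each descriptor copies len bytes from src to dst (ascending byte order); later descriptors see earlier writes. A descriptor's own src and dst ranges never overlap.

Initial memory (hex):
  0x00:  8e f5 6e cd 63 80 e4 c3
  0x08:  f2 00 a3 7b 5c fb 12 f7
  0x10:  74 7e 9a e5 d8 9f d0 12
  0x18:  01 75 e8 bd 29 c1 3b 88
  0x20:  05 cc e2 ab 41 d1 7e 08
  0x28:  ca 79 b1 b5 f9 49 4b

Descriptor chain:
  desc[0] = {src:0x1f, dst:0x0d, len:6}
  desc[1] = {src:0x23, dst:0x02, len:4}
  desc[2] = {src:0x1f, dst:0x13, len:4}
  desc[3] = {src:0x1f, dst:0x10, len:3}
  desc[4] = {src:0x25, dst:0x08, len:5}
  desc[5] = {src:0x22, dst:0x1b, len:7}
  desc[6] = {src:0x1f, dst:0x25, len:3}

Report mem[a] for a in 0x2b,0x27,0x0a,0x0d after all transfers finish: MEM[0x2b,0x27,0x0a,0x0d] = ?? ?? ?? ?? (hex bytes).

MEM[0x2b,0x27,0x0a,0x0d] = b5 ca 08 88

#0 dst[0x0d+6] := {0x88,0x05,0xcc,0xe2,0xab,0x41}
#1 dst[0x02+4] := {0xab,0x41,0xd1,0x7e}
#2 dst[0x13+4] := {0x88,0x05,0xcc,0xe2}
#3 dst[0x10+3] := {0x88,0x05,0xcc}
#4 dst[0x08+5] := {0xd1,0x7e,0x08,0xca,0x79}
#5 dst[0x1b+7] := {0xe2,0xab,0x41,0xd1,0x7e,0x08,0xca}
#6 dst[0x25+3] := {0x7e,0x08,0xca}
query mem[0x2b]=0xb5, mem[0x27]=0xca, mem[0x0a]=0x08, mem[0x0d]=0x88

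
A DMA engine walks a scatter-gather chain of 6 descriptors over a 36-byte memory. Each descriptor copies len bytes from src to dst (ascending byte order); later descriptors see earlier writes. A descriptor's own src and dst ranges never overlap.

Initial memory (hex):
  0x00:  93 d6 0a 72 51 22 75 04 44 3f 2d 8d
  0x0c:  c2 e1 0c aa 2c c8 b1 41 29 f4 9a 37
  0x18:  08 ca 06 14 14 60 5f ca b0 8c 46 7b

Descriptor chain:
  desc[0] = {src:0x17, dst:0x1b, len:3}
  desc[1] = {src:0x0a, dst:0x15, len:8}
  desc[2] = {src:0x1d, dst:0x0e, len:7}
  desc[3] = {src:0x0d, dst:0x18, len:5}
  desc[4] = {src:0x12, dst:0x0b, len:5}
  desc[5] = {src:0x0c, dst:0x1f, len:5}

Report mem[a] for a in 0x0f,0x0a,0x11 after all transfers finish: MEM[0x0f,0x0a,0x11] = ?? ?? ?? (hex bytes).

MEM[0x0f,0x0a,0x11] = 8d 2d b0

[0] 0x17->0x1b len=3 : 37 08 ca
[1] 0x0a->0x15 len=8 : 2d 8d c2 e1 0c aa 2c c8
[2] 0x1d->0x0e len=7 : ca 5f ca b0 8c 46 7b
[3] 0x0d->0x18 len=5 : e1 ca 5f ca b0
[4] 0x12->0x0b len=5 : 8c 46 7b 2d 8d
[5] 0x0c->0x1f len=5 : 46 7b 2d 8d ca
query mem[0x0f]=0x8d, mem[0x0a]=0x2d, mem[0x11]=0xb0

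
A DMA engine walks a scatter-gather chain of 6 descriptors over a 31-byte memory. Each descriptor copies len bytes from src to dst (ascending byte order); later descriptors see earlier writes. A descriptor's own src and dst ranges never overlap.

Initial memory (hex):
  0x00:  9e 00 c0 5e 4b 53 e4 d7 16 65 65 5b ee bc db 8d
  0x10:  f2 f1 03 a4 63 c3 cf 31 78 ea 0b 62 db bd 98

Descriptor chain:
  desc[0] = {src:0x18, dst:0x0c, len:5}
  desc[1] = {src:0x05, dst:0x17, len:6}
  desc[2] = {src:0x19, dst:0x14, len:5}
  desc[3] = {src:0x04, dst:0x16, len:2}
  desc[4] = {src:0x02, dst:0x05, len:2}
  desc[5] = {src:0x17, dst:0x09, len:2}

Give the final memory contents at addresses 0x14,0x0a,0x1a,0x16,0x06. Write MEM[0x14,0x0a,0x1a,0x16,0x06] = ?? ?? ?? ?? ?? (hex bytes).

MEM[0x14,0x0a,0x1a,0x16,0x06] = d7 bd 16 4b 5e

  after D0: wrote 5B at 0x0c = 78ea0b62db
  after D1: wrote 6B at 0x17 = 53e4d7166565
  after D2: wrote 5B at 0x14 = d7166565bd
  after D3: wrote 2B at 0x16 = 4b53
  after D4: wrote 2B at 0x05 = c05e
  after D5: wrote 2B at 0x09 = 53bd
query mem[0x14]=0xd7, mem[0x0a]=0xbd, mem[0x1a]=0x16, mem[0x16]=0x4b, mem[0x06]=0x5e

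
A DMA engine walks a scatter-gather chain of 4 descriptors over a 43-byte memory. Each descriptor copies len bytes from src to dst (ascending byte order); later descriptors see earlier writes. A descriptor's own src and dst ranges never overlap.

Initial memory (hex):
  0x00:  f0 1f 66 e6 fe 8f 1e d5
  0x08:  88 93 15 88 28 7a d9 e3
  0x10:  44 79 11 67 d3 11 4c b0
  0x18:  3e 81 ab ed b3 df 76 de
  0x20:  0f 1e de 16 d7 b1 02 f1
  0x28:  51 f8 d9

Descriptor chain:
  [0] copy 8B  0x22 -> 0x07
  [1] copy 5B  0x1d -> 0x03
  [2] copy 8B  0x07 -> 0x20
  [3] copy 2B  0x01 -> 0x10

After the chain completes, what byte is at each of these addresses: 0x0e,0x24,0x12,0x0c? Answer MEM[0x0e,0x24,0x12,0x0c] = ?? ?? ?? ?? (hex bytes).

MEM[0x0e,0x24,0x12,0x0c] = f8 02 11 f1

#0 dst[0x07+8] := {0xde,0x16,0xd7,0xb1,0x02,0xf1,0x51,0xf8}
#1 dst[0x03+5] := {0xdf,0x76,0xde,0x0f,0x1e}
#2 dst[0x20+8] := {0x1e,0x16,0xd7,0xb1,0x02,0xf1,0x51,0xf8}
#3 dst[0x10+2] := {0x1f,0x66}
query mem[0x0e]=0xf8, mem[0x24]=0x02, mem[0x12]=0x11, mem[0x0c]=0xf1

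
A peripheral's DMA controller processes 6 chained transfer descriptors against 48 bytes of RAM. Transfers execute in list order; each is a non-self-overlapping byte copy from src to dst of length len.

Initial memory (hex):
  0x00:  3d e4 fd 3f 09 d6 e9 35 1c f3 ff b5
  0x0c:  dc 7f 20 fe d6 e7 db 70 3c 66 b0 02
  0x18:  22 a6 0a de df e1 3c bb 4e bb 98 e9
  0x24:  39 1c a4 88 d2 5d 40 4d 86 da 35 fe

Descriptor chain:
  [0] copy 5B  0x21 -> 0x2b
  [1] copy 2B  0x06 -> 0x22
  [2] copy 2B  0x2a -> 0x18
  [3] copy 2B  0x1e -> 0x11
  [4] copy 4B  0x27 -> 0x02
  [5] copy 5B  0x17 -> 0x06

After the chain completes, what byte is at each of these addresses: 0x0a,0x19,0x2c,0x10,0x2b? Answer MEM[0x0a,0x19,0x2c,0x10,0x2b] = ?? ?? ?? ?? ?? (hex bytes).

MEM[0x0a,0x19,0x2c,0x10,0x2b] = de bb 98 d6 bb

D0: mem[0x2b..0x2f] <- [bb 98 e9 39 1c]
D1: mem[0x22..0x23] <- [e9 35]
D2: mem[0x18..0x19] <- [40 bb]
D3: mem[0x11..0x12] <- [3c bb]
D4: mem[0x02..0x05] <- [88 d2 5d 40]
D5: mem[0x06..0x0a] <- [02 40 bb 0a de]
query mem[0x0a]=0xde, mem[0x19]=0xbb, mem[0x2c]=0x98, mem[0x10]=0xd6, mem[0x2b]=0xbb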